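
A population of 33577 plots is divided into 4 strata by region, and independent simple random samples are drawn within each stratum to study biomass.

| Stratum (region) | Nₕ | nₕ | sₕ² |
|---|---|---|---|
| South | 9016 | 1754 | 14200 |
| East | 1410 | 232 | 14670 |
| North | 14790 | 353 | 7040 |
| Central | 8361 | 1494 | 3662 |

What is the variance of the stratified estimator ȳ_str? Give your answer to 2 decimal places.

4.47

Var(ȳ_str) = Σₕ Wₕ²(1 − fₕ)sₕ²/nₕ with Wₕ = Nₕ/N, N = 33577.
South: Wₕ = 0.26851714; term = 0.26851714²·(1 − 0.19454303)·14200/1754 = 0.4701594.
East: Wₕ = 0.04199303; term = 0.04199303²·(1 − 0.16453901)·14670/232 = 0.093158557.
North: Wₕ = 0.44048009; term = 0.44048009²·(1 − 0.02386748)·7040/353 = 3.7771071.
Central: Wₕ = 0.24900974; term = 0.24900974²·(1 − 0.17868676)·3662/1494 = 0.1248272.
Sum = 4.4652523.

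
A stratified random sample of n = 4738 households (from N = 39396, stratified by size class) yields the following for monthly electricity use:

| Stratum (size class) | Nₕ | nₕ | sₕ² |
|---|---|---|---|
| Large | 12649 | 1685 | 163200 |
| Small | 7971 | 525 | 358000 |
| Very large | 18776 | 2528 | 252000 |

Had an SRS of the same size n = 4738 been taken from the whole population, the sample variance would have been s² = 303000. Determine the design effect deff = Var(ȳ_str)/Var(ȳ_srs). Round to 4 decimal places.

0.9656

Var(ȳ_str) = Σ Wₕ²(1−fₕ)sₕ²/nₕ with Wₕ = Nₕ/39396:
  Large: (12649/39396)²·(1−1685/12649)·163200/1685 = 8.6544846
  Small: (7971/39396)²·(1−525/7971)·358000/525 = 26.076861
  Very large: (18776/39396)²·(1−2528/18776)·252000/2528 = 19.593959
  → Var(ȳ_str) = 54.325305.
Var(ȳ_srs) = (1 − 4738/39396)·303000/4738 = 56.259898.
deff = 54.325305 / 56.259898 = 0.9656.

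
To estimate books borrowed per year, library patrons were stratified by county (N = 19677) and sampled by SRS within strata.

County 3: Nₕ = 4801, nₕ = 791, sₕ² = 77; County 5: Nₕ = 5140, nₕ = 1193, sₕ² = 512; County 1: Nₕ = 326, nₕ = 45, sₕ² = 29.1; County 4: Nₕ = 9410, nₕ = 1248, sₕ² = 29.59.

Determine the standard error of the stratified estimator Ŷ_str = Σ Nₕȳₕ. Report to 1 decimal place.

3530.0

Var(Ŷ_str) = Σₕ Nₕ²(1 − fₕ)sₕ²/nₕ.
County 3: 4801²·(1 − 791/4801)·77/791 = 1.8740895 × 10^6.
County 5: 5140²·(1 − 1193/5140)·512/1193 = 8.7068239 × 10^6.
County 1: 326²·(1 − 45/326)·29.1/45 = 59238.547.
County 4: 9410²·(1 − 1248/9410)·29.59/1248 = 1.8210279 × 10^6.
Sum = 1.246118 × 10^7.
SE = √(1.246118 × 10^7) = 3530.0.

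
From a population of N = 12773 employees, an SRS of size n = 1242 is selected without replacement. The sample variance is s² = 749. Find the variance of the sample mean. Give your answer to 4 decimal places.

Under SRS without replacement, Var(ȳ) = (1 − f)·s²/n with f = n/N = 1242/12773 = 0.09723636.
Var(ȳ) = (1 − 0.09723636)·749/1242 = 0.90276364·0.60305958 = 0.54442026.

0.5444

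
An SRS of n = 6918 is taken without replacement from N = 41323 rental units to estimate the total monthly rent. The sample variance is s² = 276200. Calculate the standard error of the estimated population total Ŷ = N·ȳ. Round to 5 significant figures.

238250

Var(Ŷ) = N²·Var(ȳ) = N²·(1 − n/N)·s²/n.
f = 6918/41323 = 0.16741282; Var(ȳ) = 0.83258718·276200/6918 = 33.240905.
Var(Ŷ) = 41323² · 33.240905 = 5.6761848 × 10^10.
SE(Ŷ) = √(5.6761848 × 10^10) = 238250.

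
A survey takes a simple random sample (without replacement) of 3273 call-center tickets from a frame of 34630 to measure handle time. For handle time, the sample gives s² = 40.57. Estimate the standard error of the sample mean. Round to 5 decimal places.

0.10594

Under SRS without replacement, Var(ȳ) = (1 − f)·s²/n with f = n/N = 3273/34630 = 0.09451343.
Var(ȳ) = (1 − 0.09451343)·40.57/3273 = 0.90548657·0.012395356 = 0.011223828.
SE(ȳ) = √(0.011223828) = 0.10594.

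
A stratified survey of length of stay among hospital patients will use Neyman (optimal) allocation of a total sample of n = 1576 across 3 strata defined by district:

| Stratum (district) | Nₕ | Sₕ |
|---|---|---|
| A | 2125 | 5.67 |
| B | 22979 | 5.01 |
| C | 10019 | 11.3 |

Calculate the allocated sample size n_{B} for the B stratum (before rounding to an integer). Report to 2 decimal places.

Neyman allocation: nₕ = n·NₕSₕ / Σⱼ NⱼSⱼ.
Σ NⱼSⱼ = 2125·5.67 + 22979·5.01 + 10019·11.3 = 240388.24.
n_{B} = 1576·22979·5.01 / 240388.24 = 754.77.

754.77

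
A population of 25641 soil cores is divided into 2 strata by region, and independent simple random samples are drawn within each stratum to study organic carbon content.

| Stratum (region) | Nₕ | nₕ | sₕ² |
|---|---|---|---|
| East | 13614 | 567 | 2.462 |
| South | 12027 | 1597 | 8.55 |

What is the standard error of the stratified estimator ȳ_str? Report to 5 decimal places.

Var(ȳ_str) = Σₕ Wₕ²(1 − fₕ)sₕ²/nₕ with Wₕ = Nₕ/N, N = 25641.
East: Wₕ = 0.53094653; term = 0.53094653²·(1 − 0.04164830)·2.462/567 = 0.0011730904.
South: Wₕ = 0.46905347; term = 0.46905347²·(1 − 0.13278457)·8.55/1597 = 0.0010214871.
Sum = 0.0021945775.
SE = √(0.0021945775) = 0.04685.

0.04685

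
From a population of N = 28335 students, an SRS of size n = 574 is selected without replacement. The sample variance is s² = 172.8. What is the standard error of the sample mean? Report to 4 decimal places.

0.5431

Under SRS without replacement, Var(ȳ) = (1 − f)·s²/n with f = n/N = 574/28335 = 0.02025763.
Var(ȳ) = (1 − 0.02025763)·172.8/574 = 0.97974237·0.3010453 = 0.29494683.
SE(ȳ) = √(0.29494683) = 0.5431.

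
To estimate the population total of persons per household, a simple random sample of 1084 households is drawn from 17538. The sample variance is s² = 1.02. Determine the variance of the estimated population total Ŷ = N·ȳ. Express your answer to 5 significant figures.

Var(Ŷ) = N²·Var(ȳ) = N²·(1 − n/N)·s²/n.
f = 1084/17538 = 0.06180864; Var(ȳ) = 0.93819136·1.02/1084 = 8.8279998 × 10^-4.
Var(Ŷ) = 17538² · (8.8279998 × 10^-4) = 271532.89.

271530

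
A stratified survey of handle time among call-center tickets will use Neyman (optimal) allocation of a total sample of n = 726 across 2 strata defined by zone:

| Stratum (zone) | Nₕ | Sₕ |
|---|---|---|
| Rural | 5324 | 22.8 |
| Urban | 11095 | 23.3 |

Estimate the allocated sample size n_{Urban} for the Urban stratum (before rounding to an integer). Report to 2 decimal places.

494.03

Neyman allocation: nₕ = n·NₕSₕ / Σⱼ NⱼSⱼ.
Σ NⱼSⱼ = 5324·22.8 + 11095·23.3 = 379900.7.
n_{Urban} = 726·11095·23.3 / 379900.7 = 494.03.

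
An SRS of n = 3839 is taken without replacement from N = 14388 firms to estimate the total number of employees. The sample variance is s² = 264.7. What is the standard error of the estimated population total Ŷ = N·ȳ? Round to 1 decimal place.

Var(Ŷ) = N²·Var(ȳ) = N²·(1 − n/N)·s²/n.
f = 3839/14388 = 0.26681957; Var(ȳ) = 0.73318043·264.7/3839 = 0.050552972.
Var(Ŷ) = 14388² · 0.050552972 = 1.04652 × 10^7.
SE(Ŷ) = √(1.04652 × 10^7) = 3235.0.

3235.0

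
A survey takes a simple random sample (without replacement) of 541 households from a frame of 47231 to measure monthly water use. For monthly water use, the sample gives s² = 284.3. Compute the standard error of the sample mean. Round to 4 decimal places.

Under SRS without replacement, Var(ȳ) = (1 − f)·s²/n with f = n/N = 541/47231 = 0.01145434.
Var(ȳ) = (1 − 0.01145434)·284.3/541 = 0.98854566·0.52550832 = 0.51948897.
SE(ȳ) = √(0.51948897) = 0.7208.

0.7208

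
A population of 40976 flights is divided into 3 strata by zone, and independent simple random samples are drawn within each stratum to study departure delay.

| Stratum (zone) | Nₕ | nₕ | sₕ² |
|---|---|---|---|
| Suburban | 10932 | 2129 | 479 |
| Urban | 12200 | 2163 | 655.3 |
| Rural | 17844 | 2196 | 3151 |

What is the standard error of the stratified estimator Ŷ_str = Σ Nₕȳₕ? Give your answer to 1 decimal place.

21433.6

Var(Ŷ_str) = Σₕ Nₕ²(1 − fₕ)sₕ²/nₕ.
Suburban: 10932²·(1 − 2129/10932)·479/2129 = 2.1651609 × 10^7.
Urban: 12200²·(1 − 2163/12200)·655.3/2163 = 3.7097736 × 10^7.
Rural: 17844²·(1 − 2196/17844)·3151/2196 = 4.0065182 × 10^8.
Sum = 4.5940117 × 10^8.
SE = √(4.5940117 × 10^8) = 21433.6.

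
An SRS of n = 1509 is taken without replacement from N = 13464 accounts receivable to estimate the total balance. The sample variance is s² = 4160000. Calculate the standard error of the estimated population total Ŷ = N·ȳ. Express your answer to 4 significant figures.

Var(Ŷ) = N²·Var(ȳ) = N²·(1 − n/N)·s²/n.
f = 1509/13464 = 0.11207665; Var(ȳ) = 0.88792335·4160000/1509 = 2447.8205.
Var(Ŷ) = 13464² · 2447.8205 = 4.4373918 × 10^11.
SE(Ŷ) = √(4.4373918 × 10^11) = 666100.

666100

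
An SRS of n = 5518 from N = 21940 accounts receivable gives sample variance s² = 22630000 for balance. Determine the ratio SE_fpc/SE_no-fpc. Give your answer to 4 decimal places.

f = n/N = 5518/21940 = 0.25150410.
SE_no-fpc = √(s²/n) = 64.040016; SE_fpc = √((1−f)s²/n) = 55.40464.
Ratio = √(1−f) = 0.86515657.

0.8652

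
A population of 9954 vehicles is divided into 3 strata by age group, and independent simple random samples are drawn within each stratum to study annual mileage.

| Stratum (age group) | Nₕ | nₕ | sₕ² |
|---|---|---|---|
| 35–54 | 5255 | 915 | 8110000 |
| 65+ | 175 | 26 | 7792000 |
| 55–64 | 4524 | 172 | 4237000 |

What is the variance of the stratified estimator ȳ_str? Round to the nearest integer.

Var(ȳ_str) = Σₕ Wₕ²(1 − fₕ)sₕ²/nₕ with Wₕ = Nₕ/N, N = 9954.
35–54: Wₕ = 0.52792847; term = 0.52792847²·(1 − 0.17411989)·8110000/915 = 2040.1727.
65+: Wₕ = 0.01758087; term = 0.01758087²·(1 − 0.14857143)·7792000/26 = 78.868692.
55–64: Wₕ = 0.45449066; term = 0.45449066²·(1 − 0.03801945)·4237000/172 = 4894.9271.
Sum = 7013.9685.

7014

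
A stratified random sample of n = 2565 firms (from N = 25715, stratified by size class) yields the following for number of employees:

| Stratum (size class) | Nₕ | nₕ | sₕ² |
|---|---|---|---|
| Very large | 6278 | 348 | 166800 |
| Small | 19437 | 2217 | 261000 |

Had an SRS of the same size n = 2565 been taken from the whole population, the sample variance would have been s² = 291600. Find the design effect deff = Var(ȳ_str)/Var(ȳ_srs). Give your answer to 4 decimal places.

0.8459

Var(ȳ_str) = Σ Wₕ²(1−fₕ)sₕ²/nₕ with Wₕ = Nₕ/25715:
  Very large: (6278/25715)²·(1−348/6278)·166800/348 = 26.984834
  Small: (19437/25715)²·(1−2217/19437)·261000/2217 = 59.588731
  → Var(ȳ_str) = 86.573565.
Var(ȳ_srs) = (1 − 2565/25715)·291600/2565 = 102.34453.
deff = 86.573565 / 102.34453 = 0.8459.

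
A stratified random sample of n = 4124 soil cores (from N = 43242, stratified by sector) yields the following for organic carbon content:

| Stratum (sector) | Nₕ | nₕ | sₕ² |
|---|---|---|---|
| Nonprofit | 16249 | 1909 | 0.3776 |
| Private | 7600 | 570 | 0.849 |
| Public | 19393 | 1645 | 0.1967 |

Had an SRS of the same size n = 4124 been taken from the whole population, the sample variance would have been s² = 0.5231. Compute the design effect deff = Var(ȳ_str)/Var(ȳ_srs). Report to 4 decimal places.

Var(ȳ_str) = Σ Wₕ²(1−fₕ)sₕ²/nₕ with Wₕ = Nₕ/43242:
  Nonprofit: (16249/43242)²·(1−1909/16249)·0.3776/1909 = 2.4648489 × 10^-5
  Private: (7600/43242)²·(1−570/7600)·0.849/570 = 4.2558882 × 10^-5
  Public: (19393/43242)²·(1−1645/19393)·0.1967/1645 = 2.2010065 × 10^-5
  → Var(ȳ_str) = 8.9217436 × 10^-5.
Var(ȳ_srs) = (1 − 4124/43242)·0.5231/4124 = 1.1474584 × 10^-4.
deff = (8.9217436 × 10^-5) / (1.1474584 × 10^-4) = 0.7775.

0.7775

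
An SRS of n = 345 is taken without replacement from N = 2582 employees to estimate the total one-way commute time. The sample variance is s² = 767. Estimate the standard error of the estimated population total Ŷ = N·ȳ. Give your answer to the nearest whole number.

3583

Var(Ŷ) = N²·Var(ȳ) = N²·(1 − n/N)·s²/n.
f = 345/2582 = 0.13361735; Var(ȳ) = 0.86638265·767/345 = 1.9261319.
Var(Ŷ) = 2582² · 1.9261319 = 1.284099 × 10^7.
SE(Ŷ) = √(1.284099 × 10^7) = 3583.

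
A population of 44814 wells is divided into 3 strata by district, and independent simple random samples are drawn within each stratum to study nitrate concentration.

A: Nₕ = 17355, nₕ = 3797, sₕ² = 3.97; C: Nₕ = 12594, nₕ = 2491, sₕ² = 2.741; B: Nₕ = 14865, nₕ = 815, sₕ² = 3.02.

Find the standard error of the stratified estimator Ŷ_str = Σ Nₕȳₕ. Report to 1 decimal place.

Var(Ŷ_str) = Σₕ Nₕ²(1 − fₕ)sₕ²/nₕ.
A: 17355²·(1 − 3797/17355)·3.97/3797 = 246019.85.
C: 12594²·(1 − 2491/12594)·2.741/2491 = 140006.87.
B: 14865²·(1 − 815/14865)·3.02/815 = 773910.2.
Sum = 1.1599369 × 10^6.
SE = √(1.1599369 × 10^6) = 1077.0.

1077.0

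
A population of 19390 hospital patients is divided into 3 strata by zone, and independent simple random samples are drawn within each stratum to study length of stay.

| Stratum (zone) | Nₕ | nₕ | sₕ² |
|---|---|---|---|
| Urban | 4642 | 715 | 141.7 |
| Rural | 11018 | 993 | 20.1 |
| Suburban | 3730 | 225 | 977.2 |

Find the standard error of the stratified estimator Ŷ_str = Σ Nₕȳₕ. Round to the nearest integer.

Var(Ŷ_str) = Σₕ Nₕ²(1 − fₕ)sₕ²/nₕ.
Urban: 4642²·(1 − 715/4642)·141.7/715 = 3.6126829 × 10^6.
Rural: 11018²·(1 − 993/11018)·20.1/993 = 2.2358052 × 10^6.
Suburban: 3730²·(1 − 225/3730)·977.2/225 = 5.6780315 × 10^7.
Sum = 6.2628803 × 10^7.
SE = √(6.2628803 × 10^7) = 7914.

7914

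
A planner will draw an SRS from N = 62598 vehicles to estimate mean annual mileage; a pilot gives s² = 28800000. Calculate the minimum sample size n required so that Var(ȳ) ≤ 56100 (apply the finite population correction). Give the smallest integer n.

Without fpc, n₀ = s²/D = 28800000/56100 = 513.3690.
With fpc, (1 − n/N)·s²/n ≤ D requires n ≥ n₀/(1 + n₀/N) = 513.3690/(1 + 513.3690/62598) = 509.1931.
Rounding up, n = 510.

510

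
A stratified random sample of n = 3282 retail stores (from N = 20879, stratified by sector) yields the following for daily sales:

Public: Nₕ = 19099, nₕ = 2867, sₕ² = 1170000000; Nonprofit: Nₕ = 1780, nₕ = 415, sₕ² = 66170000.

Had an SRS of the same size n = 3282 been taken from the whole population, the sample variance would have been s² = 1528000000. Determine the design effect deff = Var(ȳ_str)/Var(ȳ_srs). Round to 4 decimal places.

Var(ȳ_str) = Σ Wₕ²(1−fₕ)sₕ²/nₕ with Wₕ = Nₕ/20879:
  Public: (19099/20879)²·(1−2867/19099)·1170000000/2867 = 290216.06
  Nonprofit: (1780/20879)²·(1−415/1780)·66170000/415 = 888.68183
  → Var(ȳ_str) = 291104.74.
Var(ȳ_srs) = (1 − 3282/20879)·1528000000/3282 = 392386.19.
deff = 291104.74 / 392386.19 = 0.7419.

0.7419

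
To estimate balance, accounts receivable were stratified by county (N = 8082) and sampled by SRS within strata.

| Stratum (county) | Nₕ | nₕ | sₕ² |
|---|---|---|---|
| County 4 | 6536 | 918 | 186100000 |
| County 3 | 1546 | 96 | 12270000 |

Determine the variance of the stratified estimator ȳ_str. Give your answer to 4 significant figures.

118300

Var(ȳ_str) = Σₕ Wₕ²(1 − fₕ)sₕ²/nₕ with Wₕ = Nₕ/N, N = 8082.
County 4: Wₕ = 0.80871072; term = 0.80871072²·(1 − 0.14045288)·186100000/918 = 113961.93.
County 3: Wₕ = 0.19128928; term = 0.19128928²·(1 − 0.06209573)·12270000/96 = 4386.4495.
Sum = 118348.38.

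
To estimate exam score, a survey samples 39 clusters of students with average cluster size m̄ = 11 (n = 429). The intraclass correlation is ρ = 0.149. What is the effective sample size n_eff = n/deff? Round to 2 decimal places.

172.29

deff = 1 + (11 − 1)·0.149 = 1 + 1.49 = 2.49.
n_eff = 429 / 2.49 = 172.29.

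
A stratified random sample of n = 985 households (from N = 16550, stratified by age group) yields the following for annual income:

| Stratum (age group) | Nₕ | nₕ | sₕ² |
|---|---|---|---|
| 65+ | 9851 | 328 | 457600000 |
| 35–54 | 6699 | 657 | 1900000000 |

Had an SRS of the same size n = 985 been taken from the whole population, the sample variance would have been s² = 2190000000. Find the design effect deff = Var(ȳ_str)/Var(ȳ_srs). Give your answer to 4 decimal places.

Var(ȳ_str) = Σ Wₕ²(1−fₕ)sₕ²/nₕ with Wₕ = Nₕ/16550:
  65+: (9851/16550)²·(1−328/9851)·457600000/328 = 477826.55
  35–54: (6699/16550)²·(1−657/6699)·1900000000/657 = 427349.24
  → Var(ȳ_str) = 905175.79.
Var(ȳ_srs) = (1 − 985/16550)·2190000000/985 = 2.091024 × 10^6.
deff = 905175.79 / (2.091024 × 10^6) = 0.4329.

0.4329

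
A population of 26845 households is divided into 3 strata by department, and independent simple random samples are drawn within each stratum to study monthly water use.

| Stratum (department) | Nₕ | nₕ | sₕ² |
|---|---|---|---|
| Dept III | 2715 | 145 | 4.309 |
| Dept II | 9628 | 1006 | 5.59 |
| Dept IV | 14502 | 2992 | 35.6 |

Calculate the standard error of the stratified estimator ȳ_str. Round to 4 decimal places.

0.0607

Var(ȳ_str) = Σₕ Wₕ²(1 − fₕ)sₕ²/nₕ with Wₕ = Nₕ/N, N = 26845.
Dept III: Wₕ = 0.10113615; term = 0.10113615²·(1 − 0.05340700)·4.309/145 = 2.8772966 × 10^-4.
Dept II: Wₕ = 0.35865152; term = 0.35865152²·(1 − 0.10448691)·5.59/1006 = 6.4007536 × 10^-4.
Dept IV: Wₕ = 0.54021233; term = 0.54021233²·(1 − 0.20631637)·35.6/2992 = 0.0027559086.
Sum = 0.0036837136.
SE = √(0.0036837136) = 0.0607.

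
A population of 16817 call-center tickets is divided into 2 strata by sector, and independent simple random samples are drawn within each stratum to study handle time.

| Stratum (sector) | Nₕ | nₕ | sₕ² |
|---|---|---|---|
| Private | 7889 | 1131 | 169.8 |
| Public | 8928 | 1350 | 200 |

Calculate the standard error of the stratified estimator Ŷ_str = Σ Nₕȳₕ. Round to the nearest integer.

4246

Var(Ŷ_str) = Σₕ Nₕ²(1 − fₕ)sₕ²/nₕ.
Private: 7889²·(1 − 1131/7889)·169.8/1131 = 8.0041501 × 10^6.
Public: 8928²·(1 − 1350/8928)·200/1350 = 1.0023168 × 10^7.
Sum = 1.8027318 × 10^7.
SE = √(1.8027318 × 10^7) = 4246.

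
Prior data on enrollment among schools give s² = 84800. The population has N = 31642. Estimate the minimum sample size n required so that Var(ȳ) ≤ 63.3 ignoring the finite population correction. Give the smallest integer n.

1340

Without fpc, n₀ = s²/D = 84800/63.3 = 1339.6524.
Rounding up, n = 1340.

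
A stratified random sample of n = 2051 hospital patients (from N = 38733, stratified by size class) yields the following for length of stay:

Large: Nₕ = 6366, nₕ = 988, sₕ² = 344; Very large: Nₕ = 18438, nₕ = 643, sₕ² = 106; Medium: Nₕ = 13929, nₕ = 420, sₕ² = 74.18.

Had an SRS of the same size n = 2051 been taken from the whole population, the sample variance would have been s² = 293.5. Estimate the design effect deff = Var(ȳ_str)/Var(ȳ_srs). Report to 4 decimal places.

0.4881

Var(ȳ_str) = Σ Wₕ²(1−fₕ)sₕ²/nₕ with Wₕ = Nₕ/38733:
  Large: (6366/38733)²·(1−988/6366)·344/988 = 0.0079455993
  Very large: (18438/38733)²·(1−643/18438)·106/643 = 0.03605325
  Medium: (13929/38733)²·(1−420/13929)·74.18/420 = 0.022152279
  → Var(ȳ_str) = 0.066151128.
Var(ȳ_srs) = (1 − 2051/38733)·293.5/2051 = 0.13552341.
deff = 0.066151128 / 0.13552341 = 0.4881.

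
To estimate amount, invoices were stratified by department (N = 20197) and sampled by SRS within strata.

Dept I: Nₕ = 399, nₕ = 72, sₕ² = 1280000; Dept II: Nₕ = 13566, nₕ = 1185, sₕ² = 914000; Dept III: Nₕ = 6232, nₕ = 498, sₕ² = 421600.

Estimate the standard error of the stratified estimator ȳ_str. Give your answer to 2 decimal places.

Var(ȳ_str) = Σₕ Wₕ²(1 − fₕ)sₕ²/nₕ with Wₕ = Nₕ/N, N = 20197.
Dept I: Wₕ = 0.01975541; term = 0.01975541²·(1 − 0.18045113)·1280000/72 = 5.6862296.
Dept II: Wₕ = 0.67168391; term = 0.67168391²·(1 − 0.08735073)·914000/1185 = 317.58622.
Dept III: Wₕ = 0.30856068; term = 0.30856068²·(1 − 0.07991014)·421600/498 = 74.16221.
Sum = 397.43466.
SE = √(397.43466) = 19.94.

19.94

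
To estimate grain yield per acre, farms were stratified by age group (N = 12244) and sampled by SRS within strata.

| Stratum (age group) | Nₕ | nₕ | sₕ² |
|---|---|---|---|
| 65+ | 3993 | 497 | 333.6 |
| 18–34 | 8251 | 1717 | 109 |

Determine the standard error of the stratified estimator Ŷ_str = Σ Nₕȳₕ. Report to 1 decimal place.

3576.7

Var(Ŷ_str) = Σₕ Nₕ²(1 − fₕ)sₕ²/nₕ.
65+: 3993²·(1 − 497/3993)·333.6/497 = 9.3700172 × 10^6.
18–34: 8251²·(1 − 1717/8251)·109/1717 = 3.4224879 × 10^6.
Sum = 1.2792505 × 10^7.
SE = √(1.2792505 × 10^7) = 3576.7.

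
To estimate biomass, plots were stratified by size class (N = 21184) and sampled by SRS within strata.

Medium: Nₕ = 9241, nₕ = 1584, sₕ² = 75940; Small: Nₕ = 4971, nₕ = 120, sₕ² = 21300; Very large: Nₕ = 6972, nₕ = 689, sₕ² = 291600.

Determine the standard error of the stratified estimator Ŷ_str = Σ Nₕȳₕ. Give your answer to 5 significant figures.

Var(Ŷ_str) = Σₕ Nₕ²(1 − fₕ)sₕ²/nₕ.
Medium: 9241²·(1 − 1584/9241)·75940/1584 = 3.3922905 × 10^9.
Small: 4971²·(1 − 120/4971)·21300/120 = 4.280292 × 10^9.
Very large: 6972²·(1 − 689/6972)·291600/689 = 1.8539275 × 10^10.
Sum = 2.6211858 × 10^10.
SE = √(2.6211858 × 10^10) = 161900.

161900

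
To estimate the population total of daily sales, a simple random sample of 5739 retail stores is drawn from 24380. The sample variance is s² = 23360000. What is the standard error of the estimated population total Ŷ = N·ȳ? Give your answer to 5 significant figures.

Var(Ŷ) = N²·Var(ȳ) = N²·(1 − n/N)·s²/n.
f = 5739/24380 = 0.23539787; Var(ȳ) = 0.76460213·23360000/5739 = 3112.2331.
Var(Ŷ) = 24380² · 3112.2331 = 1.8498628 × 10^12.
SE(Ŷ) = √(1.8498628 × 10^12) = 1.3601 × 10^6.

1.3601 × 10^6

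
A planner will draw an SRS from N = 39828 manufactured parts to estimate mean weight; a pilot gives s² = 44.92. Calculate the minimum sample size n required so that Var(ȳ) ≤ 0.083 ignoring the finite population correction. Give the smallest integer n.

542

Without fpc, n₀ = s²/D = 44.92/0.083 = 541.2048.
Rounding up, n = 542.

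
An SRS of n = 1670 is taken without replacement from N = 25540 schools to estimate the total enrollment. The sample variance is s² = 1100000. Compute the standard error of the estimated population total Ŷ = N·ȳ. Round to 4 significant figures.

633700

Var(Ŷ) = N²·Var(ȳ) = N²·(1 − n/N)·s²/n.
f = 1670/25540 = 0.06538763; Var(ȳ) = 0.93461237·1100000/1670 = 615.61294.
Var(Ŷ) = 25540² · 615.61294 = 4.0155915 × 10^11.
SE(Ŷ) = √(4.0155915 × 10^11) = 633700.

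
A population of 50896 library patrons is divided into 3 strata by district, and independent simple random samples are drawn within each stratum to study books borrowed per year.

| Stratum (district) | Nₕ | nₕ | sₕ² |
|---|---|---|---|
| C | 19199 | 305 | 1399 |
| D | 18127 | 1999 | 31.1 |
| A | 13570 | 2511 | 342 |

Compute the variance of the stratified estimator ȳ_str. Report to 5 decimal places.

0.65197

Var(ȳ_str) = Σₕ Wₕ²(1 − fₕ)sₕ²/nₕ with Wₕ = Nₕ/N, N = 50896.
C: Wₕ = 0.37722021; term = 0.37722021²·(1 − 0.01588624)·1399/305 = 0.64232243.
D: Wₕ = 0.35615765; term = 0.35615765²·(1 − 0.11027749)·31.1/1999 = 0.0017558473.
A: Wₕ = 0.26662213; term = 0.26662213²·(1 − 0.18504053)·342/2511 = 0.0078905594.
Sum = 0.65196884.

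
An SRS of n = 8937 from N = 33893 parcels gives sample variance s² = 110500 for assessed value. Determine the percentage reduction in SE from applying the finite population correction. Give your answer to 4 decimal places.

f = n/N = 8937/33893 = 0.26368277.
SE_no-fpc = √(s²/n) = 3.5162947; SE_fpc = √((1−f)s²/n) = 3.0172948.
Ratio = √(1−f) = 0.85808929. Reduction = 100·(1 − 0.85808929) = 14.1911%.

14.1911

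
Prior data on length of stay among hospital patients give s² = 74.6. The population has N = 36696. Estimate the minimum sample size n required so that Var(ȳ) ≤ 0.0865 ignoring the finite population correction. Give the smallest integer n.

863

Without fpc, n₀ = s²/D = 74.6/0.0865 = 862.4277.
Rounding up, n = 863.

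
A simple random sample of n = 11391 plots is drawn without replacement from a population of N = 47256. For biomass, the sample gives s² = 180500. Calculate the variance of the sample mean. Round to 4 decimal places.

Under SRS without replacement, Var(ȳ) = (1 − f)·s²/n with f = n/N = 11391/47256 = 0.24104876.
Var(ȳ) = (1 − 0.24104876)·180500/11391 = 0.75895124·15.845843 = 12.026222.

12.0262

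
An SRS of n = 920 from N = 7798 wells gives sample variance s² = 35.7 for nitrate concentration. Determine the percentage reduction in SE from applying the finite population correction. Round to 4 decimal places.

6.0840

f = n/N = 920/7798 = 0.11797897.
SE_no-fpc = √(s²/n) = 0.19698819; SE_fpc = √((1−f)s²/n) = 0.18500338.
Ratio = √(1−f) = 0.93915975. Reduction = 100·(1 − 0.93915975) = 6.0840%.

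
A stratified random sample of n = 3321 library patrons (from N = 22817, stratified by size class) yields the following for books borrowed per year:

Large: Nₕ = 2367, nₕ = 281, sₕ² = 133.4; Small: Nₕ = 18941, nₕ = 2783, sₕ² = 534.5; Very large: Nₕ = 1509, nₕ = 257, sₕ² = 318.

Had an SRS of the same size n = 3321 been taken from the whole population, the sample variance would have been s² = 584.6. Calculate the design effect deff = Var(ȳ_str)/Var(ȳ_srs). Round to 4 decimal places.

Var(ȳ_str) = Σ Wₕ²(1−fₕ)sₕ²/nₕ with Wₕ = Nₕ/22817:
  Large: (2367/22817)²·(1−281/2367)·133.4/281 = 0.0045024094
  Small: (18941/22817)²·(1−2783/18941)·534.5/2783 = 0.11290364
  Very large: (1509/22817)²·(1−257/1509)·318/257 = 0.0044902496
  → Var(ȳ_str) = 0.1218963.
Var(ȳ_srs) = (1 − 3321/22817)·584.6/3321 = 0.15041007.
deff = 0.1218963 / 0.15041007 = 0.8104.

0.8104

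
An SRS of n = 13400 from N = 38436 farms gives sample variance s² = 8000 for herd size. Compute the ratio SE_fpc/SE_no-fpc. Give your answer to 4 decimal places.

f = n/N = 13400/38436 = 0.34863149.
SE_no-fpc = √(s²/n) = 0.77266741; SE_fpc = √((1−f)s²/n) = 0.62359981.
Ratio = √(1−f) = 0.80707404.

0.8071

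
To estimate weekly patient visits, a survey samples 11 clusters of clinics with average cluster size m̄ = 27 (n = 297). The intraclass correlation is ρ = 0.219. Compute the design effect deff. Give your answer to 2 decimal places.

6.69

deff = 1 + (27 − 1)·0.219 = 1 + 5.694 = 6.694.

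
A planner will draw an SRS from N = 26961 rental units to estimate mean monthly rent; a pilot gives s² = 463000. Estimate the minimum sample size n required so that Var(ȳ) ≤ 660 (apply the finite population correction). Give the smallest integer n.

Without fpc, n₀ = s²/D = 463000/660 = 701.5152.
With fpc, (1 − n/N)·s²/n ≤ D requires n ≥ n₀/(1 + n₀/N) = 701.5152/(1 + 701.5152/26961) = 683.7249.
Rounding up, n = 684.

684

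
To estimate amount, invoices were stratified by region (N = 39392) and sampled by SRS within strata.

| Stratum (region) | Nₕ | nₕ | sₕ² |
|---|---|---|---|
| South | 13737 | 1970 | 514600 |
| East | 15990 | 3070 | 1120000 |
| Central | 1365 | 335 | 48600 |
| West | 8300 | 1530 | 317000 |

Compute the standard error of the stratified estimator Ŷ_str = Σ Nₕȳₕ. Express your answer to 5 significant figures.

359780

Var(Ŷ_str) = Σₕ Nₕ²(1 − fₕ)sₕ²/nₕ.
South: 13737²·(1 − 1970/13737)·514600/1970 = 4.2224178 × 10^10.
East: 15990²·(1 − 3070/15990)·1120000/3070 = 7.5368631 × 10^10.
Central: 1365²·(1 − 335/1365)·48600/335 = 2.0396767 × 10^8.
West: 8300²·(1 − 1530/8300)·317000/1530 = 1.1642188 × 10^10.
Sum = 1.2943896 × 10^11.
SE = √(1.2943896 × 10^11) = 359780.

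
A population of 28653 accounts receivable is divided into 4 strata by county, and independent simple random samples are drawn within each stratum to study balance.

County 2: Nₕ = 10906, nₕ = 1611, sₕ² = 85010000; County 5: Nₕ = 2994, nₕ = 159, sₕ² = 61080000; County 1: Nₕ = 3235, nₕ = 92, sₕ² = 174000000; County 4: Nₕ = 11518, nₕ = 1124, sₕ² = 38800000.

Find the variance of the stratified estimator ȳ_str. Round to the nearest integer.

Var(ȳ_str) = Σₕ Wₕ²(1 − fₕ)sₕ²/nₕ with Wₕ = Nₕ/N, N = 28653.
County 2: Wₕ = 0.38062332; term = 0.38062332²·(1 − 0.14771685)·85010000/1611 = 6515.5212.
County 5: Wₕ = 0.10449168; term = 0.10449168²·(1 − 0.05310621)·61080000/159 = 3971.6097.
County 1: Wₕ = 0.11290266; term = 0.11290266²·(1 − 0.02843895)·174000000/92 = 23422.858.
County 4: Wₕ = 0.40198234; term = 0.40198234²·(1 − 0.09758639)·38800000/1124 = 5033.673.
Sum = 38943.662.

38944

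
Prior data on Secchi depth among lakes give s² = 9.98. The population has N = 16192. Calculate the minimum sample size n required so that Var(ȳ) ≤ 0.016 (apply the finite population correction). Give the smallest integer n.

Without fpc, n₀ = s²/D = 9.98/0.016 = 623.7500.
With fpc, (1 − n/N)·s²/n ≤ D requires n ≥ n₀/(1 + n₀/N) = 623.7500/(1 + 623.7500/16192) = 600.6131.
Rounding up, n = 601.

601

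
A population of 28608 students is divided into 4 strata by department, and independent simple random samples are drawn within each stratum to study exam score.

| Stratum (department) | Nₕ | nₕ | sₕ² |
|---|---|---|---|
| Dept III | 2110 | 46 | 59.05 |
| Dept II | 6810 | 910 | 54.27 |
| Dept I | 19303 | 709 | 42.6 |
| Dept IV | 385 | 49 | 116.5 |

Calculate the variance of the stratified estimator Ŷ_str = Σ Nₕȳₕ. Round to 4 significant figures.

Var(Ŷ_str) = Σₕ Nₕ²(1 − fₕ)sₕ²/nₕ.
Dept III: 2110²·(1 − 46/2110)·59.05/46 = 5.5905459 × 10^6.
Dept II: 6810²·(1 − 910/6810)·54.27/910 = 2.3961696 × 10^6.
Dept I: 19303²·(1 − 709/19303)·42.6/709 = 2.1565573 × 10^7.
Dept IV: 385²·(1 − 49/385)·116.5/49 = 307560.
Sum = 2.9859849 × 10^7.

2.986 × 10^7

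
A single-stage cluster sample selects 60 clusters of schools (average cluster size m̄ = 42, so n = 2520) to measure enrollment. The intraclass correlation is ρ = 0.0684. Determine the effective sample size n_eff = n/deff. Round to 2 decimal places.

662.39

deff = 1 + (42 − 1)·0.0684 = 1 + 2.8044 = 3.8044.
n_eff = 2520 / 3.8044 = 662.39.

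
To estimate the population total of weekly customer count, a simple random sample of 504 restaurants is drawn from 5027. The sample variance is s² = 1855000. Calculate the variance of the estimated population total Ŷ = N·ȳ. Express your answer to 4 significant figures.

Var(Ŷ) = N²·Var(ȳ) = N²·(1 − n/N)·s²/n.
f = 504/5027 = 0.10025860; Var(ȳ) = 0.89974140·1855000/504 = 3311.5482.
Var(Ŷ) = 5027² · 3311.5482 = 8.3685237 × 10^10.

8.369 × 10^10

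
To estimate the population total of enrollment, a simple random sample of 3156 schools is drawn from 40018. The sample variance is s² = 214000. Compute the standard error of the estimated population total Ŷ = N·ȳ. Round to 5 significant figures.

Var(Ŷ) = N²·Var(ȳ) = N²·(1 − n/N)·s²/n.
f = 3156/40018 = 0.07886451; Var(ȳ) = 0.92113549·214000/3156 = 62.459757.
Var(Ŷ) = 40018² · 62.459757 = 1.0002557 × 10^11.
SE(Ŷ) = √(1.0002557 × 10^11) = 316270.

316270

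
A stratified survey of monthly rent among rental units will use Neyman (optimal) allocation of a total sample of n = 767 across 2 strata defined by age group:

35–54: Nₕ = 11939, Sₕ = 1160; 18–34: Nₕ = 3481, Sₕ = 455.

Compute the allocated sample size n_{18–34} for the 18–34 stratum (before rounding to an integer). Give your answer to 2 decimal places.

78.72

Neyman allocation: nₕ = n·NₕSₕ / Σⱼ NⱼSⱼ.
Σ NⱼSⱼ = 11939·1160 + 3481·455 = 1.5433095 × 10^7.
n_{18–34} = 767·3481·455 / (1.5433095 × 10^7) = 78.72.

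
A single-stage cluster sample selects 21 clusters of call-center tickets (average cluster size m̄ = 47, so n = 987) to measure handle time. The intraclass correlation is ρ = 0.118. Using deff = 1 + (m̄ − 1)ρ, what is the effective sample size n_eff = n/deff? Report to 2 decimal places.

153.55

deff = 1 + (47 − 1)·0.118 = 1 + 5.428 = 6.428.
n_eff = 987 / 6.428 = 153.55.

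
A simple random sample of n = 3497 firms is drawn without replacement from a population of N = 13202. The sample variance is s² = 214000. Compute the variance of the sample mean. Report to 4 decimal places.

44.9856

Under SRS without replacement, Var(ȳ) = (1 − f)·s²/n with f = n/N = 3497/13202 = 0.26488411.
Var(ȳ) = (1 − 0.26488411)·214000/3497 = 0.73511589·61.19531 = 44.985645.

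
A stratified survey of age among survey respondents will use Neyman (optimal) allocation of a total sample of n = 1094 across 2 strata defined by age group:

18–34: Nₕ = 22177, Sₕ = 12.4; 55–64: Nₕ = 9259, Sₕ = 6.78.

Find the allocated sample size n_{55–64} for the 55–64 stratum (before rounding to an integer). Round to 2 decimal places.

Neyman allocation: nₕ = n·NₕSₕ / Σⱼ NⱼSⱼ.
Σ NⱼSⱼ = 22177·12.4 + 9259·6.78 = 337770.82.
n_{55–64} = 1094·9259·6.78 / 337770.82 = 203.32.

203.32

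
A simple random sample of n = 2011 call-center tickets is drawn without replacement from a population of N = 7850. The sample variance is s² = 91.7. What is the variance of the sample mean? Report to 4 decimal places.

Under SRS without replacement, Var(ȳ) = (1 − f)·s²/n with f = n/N = 2011/7850 = 0.25617834.
Var(ȳ) = (1 − 0.25617834)·91.7/2011 = 0.74382166·0.045599204 = 0.033917676.

0.0339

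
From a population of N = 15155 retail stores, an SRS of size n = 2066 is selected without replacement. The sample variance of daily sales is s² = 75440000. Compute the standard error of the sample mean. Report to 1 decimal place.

Under SRS without replacement, Var(ȳ) = (1 − f)·s²/n with f = n/N = 2066/15155 = 0.13632465.
Var(ȳ) = (1 − 0.13632465)·75440000/2066 = 0.86367535·36515.005 = 31537.11.
SE(ȳ) = √(31537.11) = 177.6.

177.6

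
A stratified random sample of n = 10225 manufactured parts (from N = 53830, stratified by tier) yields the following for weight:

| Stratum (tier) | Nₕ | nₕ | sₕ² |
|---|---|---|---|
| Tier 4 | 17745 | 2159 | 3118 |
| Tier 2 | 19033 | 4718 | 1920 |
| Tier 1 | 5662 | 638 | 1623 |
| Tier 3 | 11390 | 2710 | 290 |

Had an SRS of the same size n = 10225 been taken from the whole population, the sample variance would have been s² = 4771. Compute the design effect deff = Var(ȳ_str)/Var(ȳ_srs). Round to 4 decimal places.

Var(ȳ_str) = Σ Wₕ²(1−fₕ)sₕ²/nₕ with Wₕ = Nₕ/53830:
  Tier 4: (17745/53830)²·(1−2159/17745)·3118/2159 = 0.13784321
  Tier 2: (19033/53830)²·(1−4718/19033)·1920/4718 = 0.038264244
  Tier 1: (5662/53830)²·(1−638/5662)·1623/638 = 0.024972877
  Tier 3: (11390/53830)²·(1−2710/11390)·290/2710 = 0.0036510972
  → Var(ȳ_str) = 0.20473143.
Var(ȳ_srs) = (1 − 10225/53830)·4771/10225 = 0.37797059.
deff = 0.20473143 / 0.37797059 = 0.5417.

0.5417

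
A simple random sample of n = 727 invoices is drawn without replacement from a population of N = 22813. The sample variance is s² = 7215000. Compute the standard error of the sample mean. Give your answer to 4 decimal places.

Under SRS without replacement, Var(ȳ) = (1 − f)·s²/n with f = n/N = 727/22813 = 0.03186779.
Var(ȳ) = (1 − 0.03186779)·7215000/727 = 0.96813221·9924.3466 = 9608.0796.
SE(ȳ) = √(9608.0796) = 98.0208.

98.0208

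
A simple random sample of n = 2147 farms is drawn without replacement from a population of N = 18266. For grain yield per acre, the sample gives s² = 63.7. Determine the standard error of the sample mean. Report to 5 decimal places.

Under SRS without replacement, Var(ȳ) = (1 − f)·s²/n with f = n/N = 2147/18266 = 0.11754079.
Var(ȳ) = (1 − 0.11754079)·63.7/2147 = 0.88245921·0.029669306 = 0.026181952.
SE(ȳ) = √(0.026181952) = 0.16181.

0.16181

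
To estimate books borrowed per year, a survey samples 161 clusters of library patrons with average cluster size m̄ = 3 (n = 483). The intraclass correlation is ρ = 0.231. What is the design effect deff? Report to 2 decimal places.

1.46

deff = 1 + (3 − 1)·0.231 = 1 + 0.462 = 1.462.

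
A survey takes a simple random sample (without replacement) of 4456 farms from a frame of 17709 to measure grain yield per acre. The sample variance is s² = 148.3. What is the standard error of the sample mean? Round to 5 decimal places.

0.15782

Under SRS without replacement, Var(ȳ) = (1 − f)·s²/n with f = n/N = 4456/17709 = 0.25162347.
Var(ȳ) = (1 − 0.25162347)·148.3/4456 = 0.74837653·0.033280969 = 0.024906697.
SE(ȳ) = √(0.024906697) = 0.15782.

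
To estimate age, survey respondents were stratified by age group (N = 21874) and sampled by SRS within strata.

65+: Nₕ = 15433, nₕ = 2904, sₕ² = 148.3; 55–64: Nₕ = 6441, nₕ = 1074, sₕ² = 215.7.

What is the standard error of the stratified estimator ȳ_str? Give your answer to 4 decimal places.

0.1875

Var(ȳ_str) = Σₕ Wₕ²(1 − fₕ)sₕ²/nₕ with Wₕ = Nₕ/N, N = 21874.
65+: Wₕ = 0.70554082; term = 0.70554082²·(1 − 0.18816821)·148.3/2904 = 0.020637396.
55–64: Wₕ = 0.29445918; term = 0.29445918²·(1 − 0.16674429)·215.7/1074 = 0.014510232.
Sum = 0.035147628.
SE = √(0.035147628) = 0.1875.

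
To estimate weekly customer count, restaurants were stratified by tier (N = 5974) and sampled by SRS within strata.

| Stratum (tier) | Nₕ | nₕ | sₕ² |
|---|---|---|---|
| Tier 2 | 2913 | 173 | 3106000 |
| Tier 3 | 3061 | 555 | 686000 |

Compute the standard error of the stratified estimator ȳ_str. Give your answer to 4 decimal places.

65.4290

Var(ȳ_str) = Σₕ Wₕ²(1 − fₕ)sₕ²/nₕ with Wₕ = Nₕ/N, N = 5974.
Tier 2: Wₕ = 0.48761299; term = 0.48761299²·(1 − 0.05938895)·3106000/173 = 4015.2811.
Tier 3: Wₕ = 0.51238701; term = 0.51238701²·(1 − 0.18131330)·686000/555 = 265.67158.
Sum = 4280.9527.
SE = √(4280.9527) = 65.4290.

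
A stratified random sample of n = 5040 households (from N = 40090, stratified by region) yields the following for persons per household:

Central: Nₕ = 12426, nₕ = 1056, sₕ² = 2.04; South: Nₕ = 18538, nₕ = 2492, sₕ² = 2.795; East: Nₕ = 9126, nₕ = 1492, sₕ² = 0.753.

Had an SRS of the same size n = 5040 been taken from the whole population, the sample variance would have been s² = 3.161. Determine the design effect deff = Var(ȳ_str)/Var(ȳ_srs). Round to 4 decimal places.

0.7282

Var(ȳ_str) = Σ Wₕ²(1−fₕ)sₕ²/nₕ with Wₕ = Nₕ/40090:
  Central: (12426/40090)²·(1−1056/12426)·2.04/1056 = 1.6981887 × 10^-4
  South: (18538/40090)²·(1−2492/18538)·2.795/2492 = 2.0758278 × 10^-4
  East: (9126/40090)²·(1−1492/9126)·0.753/1492 = 2.1876944 × 10^-5
  → Var(ȳ_str) = 3.9927859 × 10^-4.
Var(ȳ_srs) = (1 − 5040/40090)·3.161/5040 = 5.4833495 × 10^-4.
deff = (3.9927859 × 10^-4) / (5.4833495 × 10^-4) = 0.7282.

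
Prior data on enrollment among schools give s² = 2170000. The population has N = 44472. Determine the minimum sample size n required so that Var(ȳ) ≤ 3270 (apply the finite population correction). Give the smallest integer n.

Without fpc, n₀ = s²/D = 2170000/3270 = 663.6086.
With fpc, (1 − n/N)·s²/n ≤ D requires n ≥ n₀/(1 + n₀/N) = 663.6086/(1 + 663.6086/44472) = 653.8519.
Rounding up, n = 654.

654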